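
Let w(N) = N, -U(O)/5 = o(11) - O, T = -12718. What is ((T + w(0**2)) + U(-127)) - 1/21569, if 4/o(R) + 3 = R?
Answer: -576129561/43138 ≈ -13356.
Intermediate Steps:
o(R) = 4/(-3 + R)
U(O) = -5/2 + 5*O (U(O) = -5*(4/(-3 + 11) - O) = -5*(4/8 - O) = -5*(4*(1/8) - O) = -5*(1/2 - O) = -5/2 + 5*O)
((T + w(0**2)) + U(-127)) - 1/21569 = ((-12718 + 0**2) + (-5/2 + 5*(-127))) - 1/21569 = ((-12718 + 0) + (-5/2 - 635)) - 1*1/21569 = (-12718 - 1275/2) - 1/21569 = -26711/2 - 1/21569 = -576129561/43138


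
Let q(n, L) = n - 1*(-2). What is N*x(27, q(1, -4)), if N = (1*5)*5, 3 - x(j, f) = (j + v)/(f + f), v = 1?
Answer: -125/3 ≈ -41.667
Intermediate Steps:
q(n, L) = 2 + n (q(n, L) = n + 2 = 2 + n)
x(j, f) = 3 - (1 + j)/(2*f) (x(j, f) = 3 - (j + 1)/(f + f) = 3 - (1 + j)/(2*f))
N = 25 (N = 5*5 = 25)
N*x(27, q(1, -4)) = 25*((-1 - 1*27 + 6*(2 + 1))/(2*(2 + 1))) = 25*((1/2)*(-1 - 27 + 6*3)/3) = 25*((1/2)*(1/3)*(-1 - 27 + 18)) = 25*((1/2)*(1/3)*(-10)) = 25*(-5/3) = -125/3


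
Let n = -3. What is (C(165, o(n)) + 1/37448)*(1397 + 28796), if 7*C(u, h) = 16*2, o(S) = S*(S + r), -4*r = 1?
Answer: 36181570199/262136 ≈ 1.3803e+5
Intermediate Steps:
r = -¼ (r = -¼*1 = -¼ ≈ -0.25000)
o(S) = S*(-¼ + S) (o(S) = S*(S - ¼) = S*(-¼ + S))
C(u, h) = 32/7 (C(u, h) = (16*2)/7 = (⅐)*32 = 32/7)
(C(165, o(n)) + 1/37448)*(1397 + 28796) = (32/7 + 1/37448)*(1397 + 28796) = (32/7 + 1/37448)*30193 = (1198343/262136)*30193 = 36181570199/262136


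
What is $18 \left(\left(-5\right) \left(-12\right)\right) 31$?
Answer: $33480$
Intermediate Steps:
$18 \left(\left(-5\right) \left(-12\right)\right) 31 = 18 \cdot 60 \cdot 31 = 1080 \cdot 31 = 33480$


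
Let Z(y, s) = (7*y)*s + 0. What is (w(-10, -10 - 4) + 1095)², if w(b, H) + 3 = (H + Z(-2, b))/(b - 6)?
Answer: 75220929/64 ≈ 1.1753e+6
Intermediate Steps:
Z(y, s) = 7*s*y (Z(y, s) = 7*s*y + 0 = 7*s*y)
w(b, H) = -3 + (H - 14*b)/(-6 + b) (w(b, H) = -3 + (H + 7*b*(-2))/(b - 6) = -3 + (H - 14*b)/(-6 + b))
(w(-10, -10 - 4) + 1095)² = ((18 + (-10 - 4) - 17*(-10))/(-6 - 10) + 1095)² = ((18 - 14 + 170)/(-16) + 1095)² = (-1/16*174 + 1095)² = (-87/8 + 1095)² = (8673/8)² = 75220929/64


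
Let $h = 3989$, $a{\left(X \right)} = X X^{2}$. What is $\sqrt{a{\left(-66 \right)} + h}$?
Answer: $i \sqrt{283507} \approx 532.45 i$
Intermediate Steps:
$a{\left(X \right)} = X^{3}$
$\sqrt{a{\left(-66 \right)} + h} = \sqrt{\left(-66\right)^{3} + 3989} = \sqrt{-287496 + 3989} = \sqrt{-283507} = i \sqrt{283507}$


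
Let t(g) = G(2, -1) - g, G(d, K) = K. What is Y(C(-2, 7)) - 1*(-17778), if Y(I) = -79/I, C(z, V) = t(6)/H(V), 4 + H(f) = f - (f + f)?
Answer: 123577/7 ≈ 17654.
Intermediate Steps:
H(f) = -4 - f (H(f) = -4 + (f - (f + f)) = -4 + (f - 2*f) = -4 - f)
t(g) = -1 - g
C(z, V) = -7/(-4 - V) (C(z, V) = (-1 - 1*6)/(-4 - V) = (-1 - 6)/(-4 - V) = -7/(-4 - V))
Y(C(-2, 7)) - 1*(-17778) = -79/(7/(4 + 7)) - 1*(-17778) = -79/(7/11) + 17778 = -79/(7*(1/11)) + 17778 = -79/7/11 + 17778 = -79*11/7 + 17778 = -869/7 + 17778 = 123577/7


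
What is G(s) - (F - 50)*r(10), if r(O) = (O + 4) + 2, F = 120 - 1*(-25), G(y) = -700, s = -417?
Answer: -2220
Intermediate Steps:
F = 145 (F = 120 + 25 = 145)
r(O) = 6 + O (r(O) = (4 + O) + 2 = 6 + O)
G(s) - (F - 50)*r(10) = -700 - (145 - 50)*(6 + 10) = -700 - 95*16 = -700 - 1*1520 = -700 - 1520 = -2220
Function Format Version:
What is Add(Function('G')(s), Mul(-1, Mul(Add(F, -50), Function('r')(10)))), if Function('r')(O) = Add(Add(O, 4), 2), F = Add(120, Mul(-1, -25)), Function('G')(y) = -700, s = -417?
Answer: -2220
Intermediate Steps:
F = 145 (F = Add(120, 25) = 145)
Function('r')(O) = Add(6, O) (Function('r')(O) = Add(Add(4, O), 2) = Add(6, O))
Add(Function('G')(s), Mul(-1, Mul(Add(F, -50), Function('r')(10)))) = Add(-700, Mul(-1, Mul(Add(145, -50), Add(6, 10)))) = Add(-700, Mul(-1, Mul(95, 16))) = Add(-700, Mul(-1, 1520)) = Add(-700, -1520) = -2220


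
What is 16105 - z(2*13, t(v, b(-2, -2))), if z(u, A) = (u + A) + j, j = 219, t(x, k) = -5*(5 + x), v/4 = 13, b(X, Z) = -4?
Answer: 16145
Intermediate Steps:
v = 52 (v = 4*13 = 52)
t(x, k) = -25 - 5*x
z(u, A) = 219 + A + u (z(u, A) = (u + A) + 219 = (A + u) + 219 = 219 + A + u)
16105 - z(2*13, t(v, b(-2, -2))) = 16105 - (219 + (-25 - 5*52) + 2*13) = 16105 - (219 + (-25 - 260) + 26) = 16105 - (219 - 285 + 26) = 16105 - 1*(-40) = 16105 + 40 = 16145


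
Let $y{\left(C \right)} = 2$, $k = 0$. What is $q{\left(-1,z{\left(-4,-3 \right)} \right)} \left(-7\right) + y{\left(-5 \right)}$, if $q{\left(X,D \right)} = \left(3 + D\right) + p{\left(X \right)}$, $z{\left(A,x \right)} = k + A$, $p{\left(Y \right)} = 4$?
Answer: $-19$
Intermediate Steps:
$z{\left(A,x \right)} = A$ ($z{\left(A,x \right)} = 0 + A = A$)
$q{\left(X,D \right)} = 7 + D$ ($q{\left(X,D \right)} = \left(3 + D\right) + 4 = 7 + D$)
$q{\left(-1,z{\left(-4,-3 \right)} \right)} \left(-7\right) + y{\left(-5 \right)} = \left(7 - 4\right) \left(-7\right) + 2 = 3 \left(-7\right) + 2 = -21 + 2 = -19$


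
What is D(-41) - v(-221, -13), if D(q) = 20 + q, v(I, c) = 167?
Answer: -188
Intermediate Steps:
D(-41) - v(-221, -13) = (20 - 41) - 1*167 = -21 - 167 = -188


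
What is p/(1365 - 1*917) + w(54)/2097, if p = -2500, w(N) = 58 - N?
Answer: -1310177/234864 ≈ -5.5784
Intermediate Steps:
p/(1365 - 1*917) + w(54)/2097 = -2500/(1365 - 1*917) + (58 - 1*54)/2097 = -2500/(1365 - 917) + (58 - 54)*(1/2097) = -2500/448 + 4*(1/2097) = -2500*1/448 + 4/2097 = -625/112 + 4/2097 = -1310177/234864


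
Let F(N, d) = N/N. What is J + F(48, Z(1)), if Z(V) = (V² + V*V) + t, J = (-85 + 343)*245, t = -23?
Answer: 63211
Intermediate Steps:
J = 63210 (J = 258*245 = 63210)
Z(V) = -23 + 2*V² (Z(V) = (V² + V*V) - 23 = (V² + V²) - 23 = 2*V² - 23 = -23 + 2*V²)
F(N, d) = 1
J + F(48, Z(1)) = 63210 + 1 = 63211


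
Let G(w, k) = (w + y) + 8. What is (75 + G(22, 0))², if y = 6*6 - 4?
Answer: 18769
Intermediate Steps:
y = 32 (y = 36 - 4 = 32)
G(w, k) = 40 + w (G(w, k) = (w + 32) + 8 = (32 + w) + 8 = 40 + w)
(75 + G(22, 0))² = (75 + (40 + 22))² = (75 + 62)² = 137² = 18769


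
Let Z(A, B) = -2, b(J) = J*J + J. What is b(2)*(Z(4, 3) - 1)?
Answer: -18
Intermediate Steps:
b(J) = J + J**2 (b(J) = J**2 + J = J + J**2)
b(2)*(Z(4, 3) - 1) = (2*(1 + 2))*(-2 - 1) = (2*3)*(-3) = 6*(-3) = -18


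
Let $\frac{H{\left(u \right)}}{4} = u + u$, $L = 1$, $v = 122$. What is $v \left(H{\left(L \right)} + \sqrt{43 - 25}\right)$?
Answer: $976 + 366 \sqrt{2} \approx 1493.6$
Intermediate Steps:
$H{\left(u \right)} = 8 u$ ($H{\left(u \right)} = 4 \left(u + u\right) = 4 \cdot 2 u = 8 u$)
$v \left(H{\left(L \right)} + \sqrt{43 - 25}\right) = 122 \left(8 \cdot 1 + \sqrt{43 - 25}\right) = 122 \left(8 + \sqrt{18}\right) = 122 \left(8 + 3 \sqrt{2}\right) = 976 + 366 \sqrt{2}$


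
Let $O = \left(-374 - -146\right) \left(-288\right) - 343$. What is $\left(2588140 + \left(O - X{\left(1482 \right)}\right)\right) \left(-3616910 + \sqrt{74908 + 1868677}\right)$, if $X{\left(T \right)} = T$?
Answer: $-9591969364890 + 18563853 \sqrt{39665} \approx -9.5883 \cdot 10^{12}$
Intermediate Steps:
$O = 65321$ ($O = \left(-374 + 146\right) \left(-288\right) - 343 = \left(-228\right) \left(-288\right) - 343 = 65664 - 343 = 65321$)
$\left(2588140 + \left(O - X{\left(1482 \right)}\right)\right) \left(-3616910 + \sqrt{74908 + 1868677}\right) = \left(2588140 + \left(65321 - 1482\right)\right) \left(-3616910 + \sqrt{74908 + 1868677}\right) = \left(2588140 + \left(65321 - 1482\right)\right) \left(-3616910 + \sqrt{1943585}\right) = \left(2588140 + 63839\right) \left(-3616910 + 7 \sqrt{39665}\right) = 2651979 \left(-3616910 + 7 \sqrt{39665}\right) = -9591969364890 + 18563853 \sqrt{39665}$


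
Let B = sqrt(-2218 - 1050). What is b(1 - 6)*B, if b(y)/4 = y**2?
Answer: 200*I*sqrt(817) ≈ 5716.6*I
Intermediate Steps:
B = 2*I*sqrt(817) (B = sqrt(-3268) = 2*I*sqrt(817) ≈ 57.166*I)
b(y) = 4*y**2
b(1 - 6)*B = (4*(1 - 6)**2)*(2*I*sqrt(817)) = (4*(-5)**2)*(2*I*sqrt(817)) = (4*25)*(2*I*sqrt(817)) = 100*(2*I*sqrt(817)) = 200*I*sqrt(817)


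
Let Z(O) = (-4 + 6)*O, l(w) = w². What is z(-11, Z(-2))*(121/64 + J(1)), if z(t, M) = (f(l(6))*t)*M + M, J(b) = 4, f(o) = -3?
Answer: -6409/8 ≈ -801.13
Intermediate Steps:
Z(O) = 2*O
z(t, M) = M - 3*M*t (z(t, M) = (-3*t)*M + M = -3*M*t + M = M - 3*M*t)
z(-11, Z(-2))*(121/64 + J(1)) = ((2*(-2))*(1 - 3*(-11)))*(121/64 + 4) = (-4*(1 + 33))*(121*(1/64) + 4) = (-4*34)*(121/64 + 4) = -136*377/64 = -6409/8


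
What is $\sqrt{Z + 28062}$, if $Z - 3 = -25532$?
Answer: $\sqrt{2533} \approx 50.329$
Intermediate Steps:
$Z = -25529$ ($Z = 3 - 25532 = -25529$)
$\sqrt{Z + 28062} = \sqrt{-25529 + 28062} = \sqrt{2533}$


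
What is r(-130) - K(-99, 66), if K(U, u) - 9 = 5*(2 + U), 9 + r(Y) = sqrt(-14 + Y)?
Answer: 467 + 12*I ≈ 467.0 + 12.0*I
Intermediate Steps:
r(Y) = -9 + sqrt(-14 + Y)
K(U, u) = 19 + 5*U (K(U, u) = 9 + 5*(2 + U) = 9 + (10 + 5*U) = 19 + 5*U)
r(-130) - K(-99, 66) = (-9 + sqrt(-14 - 130)) - (19 + 5*(-99)) = (-9 + sqrt(-144)) - (19 - 495) = (-9 + 12*I) - 1*(-476) = (-9 + 12*I) + 476 = 467 + 12*I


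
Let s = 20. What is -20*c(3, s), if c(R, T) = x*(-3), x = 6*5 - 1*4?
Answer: 1560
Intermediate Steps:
x = 26 (x = 30 - 4 = 26)
c(R, T) = -78 (c(R, T) = 26*(-3) = -78)
-20*c(3, s) = -20*(-78) = 1560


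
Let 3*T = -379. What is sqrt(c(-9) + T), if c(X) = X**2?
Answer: 2*I*sqrt(102)/3 ≈ 6.733*I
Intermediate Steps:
T = -379/3 (T = (1/3)*(-379) = -379/3 ≈ -126.33)
sqrt(c(-9) + T) = sqrt((-9)**2 - 379/3) = sqrt(81 - 379/3) = sqrt(-136/3) = 2*I*sqrt(102)/3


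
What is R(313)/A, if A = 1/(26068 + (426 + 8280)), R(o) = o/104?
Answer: 5442131/52 ≈ 1.0466e+5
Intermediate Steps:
R(o) = o/104 (R(o) = o*(1/104) = o/104)
A = 1/34774 (A = 1/(26068 + 8706) = 1/34774 ≈ 2.8757e-5)
R(313)/A = ((1/104)*313)/(1/34774) = (313/104)*34774 = 5442131/52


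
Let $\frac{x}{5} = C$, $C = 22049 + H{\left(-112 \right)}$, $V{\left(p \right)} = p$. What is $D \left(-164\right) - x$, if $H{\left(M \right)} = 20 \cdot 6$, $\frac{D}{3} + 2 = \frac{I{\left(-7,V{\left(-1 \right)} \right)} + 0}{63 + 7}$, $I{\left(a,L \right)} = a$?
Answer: $- \frac{549059}{5} \approx -1.0981 \cdot 10^{5}$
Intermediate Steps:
$D = - \frac{63}{10}$ ($D = -6 + 3 \frac{-7 + 0}{63 + 7} = -6 + 3 \left(- \frac{7}{70}\right) = -6 + 3 \left(\left(-7\right) \frac{1}{70}\right) = -6 + 3 \left(- \frac{1}{10}\right) = -6 - \frac{3}{10} = - \frac{63}{10} \approx -6.3$)
$H{\left(M \right)} = 120$
$C = 22169$ ($C = 22049 + 120 = 22169$)
$x = 110845$ ($x = 5 \cdot 22169 = 110845$)
$D \left(-164\right) - x = \left(- \frac{63}{10}\right) \left(-164\right) - 110845 = \frac{5166}{5} - 110845 = - \frac{549059}{5}$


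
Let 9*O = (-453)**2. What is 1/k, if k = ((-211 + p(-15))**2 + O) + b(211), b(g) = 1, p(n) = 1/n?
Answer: 225/15154006 ≈ 1.4848e-5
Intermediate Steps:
O = 22801 (O = (1/9)*(-453)**2 = (1/9)*205209 = 22801)
k = 15154006/225 (k = ((-211 + 1/(-15))**2 + 22801) + 1 = ((-211 - 1/15)**2 + 22801) + 1 = ((-3166/15)**2 + 22801) + 1 = (10023556/225 + 22801) + 1 = 15153781/225 + 1 = 15154006/225 ≈ 67351.)
1/k = 1/(15154006/225) = 225/15154006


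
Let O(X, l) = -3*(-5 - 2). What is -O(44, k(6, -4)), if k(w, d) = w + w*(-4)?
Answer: -21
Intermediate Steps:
k(w, d) = -3*w (k(w, d) = w - 4*w = -3*w)
O(X, l) = 21 (O(X, l) = -3*(-7) = 21)
-O(44, k(6, -4)) = -1*21 = -21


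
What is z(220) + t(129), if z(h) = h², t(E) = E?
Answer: 48529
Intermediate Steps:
z(220) + t(129) = 220² + 129 = 48400 + 129 = 48529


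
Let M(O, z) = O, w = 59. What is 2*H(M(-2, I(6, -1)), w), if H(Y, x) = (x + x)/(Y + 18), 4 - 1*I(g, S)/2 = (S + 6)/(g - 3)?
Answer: 59/4 ≈ 14.750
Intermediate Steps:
I(g, S) = 8 - 2*(6 + S)/(-3 + g) (I(g, S) = 8 - 2*(S + 6)/(g - 3) = 8 - 2*(6 + S)/(-3 + g))
H(Y, x) = 2*x/(18 + Y) (H(Y, x) = (2*x)/(18 + Y) = 2*x/(18 + Y))
2*H(M(-2, I(6, -1)), w) = 2*(2*59/(18 - 2)) = 2*(2*59/16) = 2*(2*59*(1/16)) = 2*(59/8) = 59/4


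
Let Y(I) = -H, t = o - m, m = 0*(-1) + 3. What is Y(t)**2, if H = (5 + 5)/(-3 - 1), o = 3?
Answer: 25/4 ≈ 6.2500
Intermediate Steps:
m = 3 (m = 0 + 3 = 3)
H = -5/2 (H = 10/(-4) = 10*(-1/4) = -5/2 ≈ -2.5000)
t = 0 (t = 3 - 1*3 = 3 - 3 = 0)
Y(I) = 5/2 (Y(I) = -1*(-5/2) = 5/2)
Y(t)**2 = (5/2)**2 = 25/4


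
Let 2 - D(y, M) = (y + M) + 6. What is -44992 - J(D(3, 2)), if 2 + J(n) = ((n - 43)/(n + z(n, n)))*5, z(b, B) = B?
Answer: -405040/9 ≈ -45004.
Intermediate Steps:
D(y, M) = -4 - M - y (D(y, M) = 2 - ((y + M) + 6) = 2 - ((M + y) + 6) = 2 - (6 + M + y) = 2 + (-6 - M - y) = -4 - M - y)
J(n) = -2 + 5*(-43 + n)/(2*n) (J(n) = -2 + ((n - 43)/(n + n))*5 = -2 + ((-43 + n)/((2*n)))*5 = -2 + ((-43 + n)*(1/(2*n)))*5 = -2 + ((-43 + n)/(2*n))*5 = -2 + 5*(-43 + n)/(2*n))
-44992 - J(D(3, 2)) = -44992 - (-215 + (-4 - 1*2 - 1*3))/(2*(-4 - 1*2 - 1*3)) = -44992 - (-215 + (-4 - 2 - 3))/(2*(-4 - 2 - 3)) = -44992 - (-215 - 9)/(2*(-9)) = -44992 - (-1)*(-224)/(2*9) = -44992 - 1*112/9 = -44992 - 112/9 = -405040/9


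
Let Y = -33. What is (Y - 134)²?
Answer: 27889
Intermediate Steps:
(Y - 134)² = (-33 - 134)² = (-167)² = 27889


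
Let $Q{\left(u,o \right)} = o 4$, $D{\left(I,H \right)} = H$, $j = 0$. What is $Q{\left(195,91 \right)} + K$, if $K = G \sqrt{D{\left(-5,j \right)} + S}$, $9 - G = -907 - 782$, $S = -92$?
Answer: $364 + 3396 i \sqrt{23} \approx 364.0 + 16287.0 i$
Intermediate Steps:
$G = 1698$ ($G = 9 - \left(-907 - 782\right) = 9 - -1689 = 9 + 1689 = 1698$)
$Q{\left(u,o \right)} = 4 o$
$K = 3396 i \sqrt{23}$ ($K = 1698 \sqrt{0 - 92} = 1698 \sqrt{-92} = 1698 \cdot 2 i \sqrt{23} = 3396 i \sqrt{23} \approx 16287.0 i$)
$Q{\left(195,91 \right)} + K = 4 \cdot 91 + 3396 i \sqrt{23} = 364 + 3396 i \sqrt{23}$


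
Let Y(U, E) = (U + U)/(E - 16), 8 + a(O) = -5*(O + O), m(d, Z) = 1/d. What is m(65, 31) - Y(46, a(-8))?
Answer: -1481/910 ≈ -1.6275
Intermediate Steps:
a(O) = -8 - 10*O (a(O) = -8 - 5*(O + O) = -8 - 10*O)
Y(U, E) = 2*U/(-16 + E) (Y(U, E) = (2*U)/(-16 + E) = 2*U/(-16 + E))
m(65, 31) - Y(46, a(-8)) = 1/65 - 2*46/(-16 + (-8 - 10*(-8))) = 1/65 - 2*46/(-16 + (-8 + 80)) = 1/65 - 2*46/(-16 + 72) = 1/65 - 2*46/56 = 1/65 - 1*23/14 = 1/65 - 23/14 = -1481/910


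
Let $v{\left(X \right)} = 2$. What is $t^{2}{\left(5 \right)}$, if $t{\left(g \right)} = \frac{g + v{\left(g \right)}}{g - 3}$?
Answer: $\frac{49}{4} \approx 12.25$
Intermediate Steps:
$t{\left(g \right)} = \frac{2 + g}{-3 + g}$ ($t{\left(g \right)} = \frac{g + 2}{g - 3} = \frac{2 + g}{-3 + g}$)
$t^{2}{\left(5 \right)} = \left(\frac{2 + 5}{-3 + 5}\right)^{2} = \left(\frac{1}{2} \cdot 7\right)^{2} = \left(\frac{7}{2}\right)^{2} = \frac{49}{4}$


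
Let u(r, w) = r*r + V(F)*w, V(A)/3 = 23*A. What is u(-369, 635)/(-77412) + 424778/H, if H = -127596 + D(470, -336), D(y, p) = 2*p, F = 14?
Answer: -10752407297/827456868 ≈ -12.995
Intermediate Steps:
V(A) = 69*A (V(A) = 3*(23*A) = 69*A)
u(r, w) = r² + 966*w (u(r, w) = r*r + (69*14)*w = r² + 966*w)
H = -128268 (H = -127596 + 2*(-336) = -127596 - 672 = -128268)
u(-369, 635)/(-77412) + 424778/H = ((-369)² + 966*635)/(-77412) + 424778/(-128268) = (136161 + 613410)*(-1/77412) + 424778*(-1/128268) = 749571*(-1/77412) - 212389/64134 = -249857/25804 - 212389/64134 = -10752407297/827456868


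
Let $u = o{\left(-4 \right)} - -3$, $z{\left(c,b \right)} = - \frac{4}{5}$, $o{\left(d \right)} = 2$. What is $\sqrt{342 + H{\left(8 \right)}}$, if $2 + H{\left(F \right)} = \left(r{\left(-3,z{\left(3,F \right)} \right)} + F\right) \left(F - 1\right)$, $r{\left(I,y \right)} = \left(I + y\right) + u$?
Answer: $\frac{\sqrt{10110}}{5} \approx 20.11$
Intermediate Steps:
$z{\left(c,b \right)} = - \frac{4}{5}$ ($z{\left(c,b \right)} = \left(-4\right) \frac{1}{5} = - \frac{4}{5}$)
$u = 5$ ($u = 2 - -3 = 2 + 3 = 5$)
$r{\left(I,y \right)} = 5 + I + y$ ($r{\left(I,y \right)} = \left(I + y\right) + 5 = 5 + I + y$)
$H{\left(F \right)} = -2 + \left(-1 + F\right) \left(\frac{6}{5} + F\right)$ ($H{\left(F \right)} = -2 + \left(\left(5 - 3 - \frac{4}{5}\right) + F\right) \left(F - 1\right) = -2 + \left(\frac{6}{5} + F\right) \left(-1 + F\right) = -2 + \left(-1 + F\right) \left(\frac{6}{5} + F\right)$)
$\sqrt{342 + H{\left(8 \right)}} = \sqrt{342 + \left(- \frac{16}{5} + 8^{2} + \frac{1}{5} \cdot 8\right)} = \sqrt{342 + \left(- \frac{16}{5} + 64 + \frac{8}{5}\right)} = \sqrt{342 + \frac{312}{5}} = \sqrt{\frac{2022}{5}} = \frac{\sqrt{10110}}{5}$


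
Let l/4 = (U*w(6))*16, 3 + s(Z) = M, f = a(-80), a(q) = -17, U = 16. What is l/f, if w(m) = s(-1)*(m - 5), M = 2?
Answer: 1024/17 ≈ 60.235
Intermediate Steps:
f = -17
s(Z) = -1 (s(Z) = -3 + 2 = -1)
w(m) = 5 - m (w(m) = -(m - 5) = -(-5 + m) = 5 - m)
l = -1024 (l = 4*((16*(5 - 1*6))*16) = 4*((16*(5 - 6))*16) = 4*((16*(-1))*16) = 4*(-16*16) = 4*(-256) = -1024)
l/f = -1024/(-17) = -1024*(-1/17) = 1024/17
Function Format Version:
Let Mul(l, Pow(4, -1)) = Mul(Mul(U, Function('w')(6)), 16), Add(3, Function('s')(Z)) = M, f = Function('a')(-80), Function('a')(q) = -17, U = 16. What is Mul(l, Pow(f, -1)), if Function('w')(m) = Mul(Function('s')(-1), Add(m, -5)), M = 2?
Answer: Rational(1024, 17) ≈ 60.235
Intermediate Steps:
f = -17
Function('s')(Z) = -1 (Function('s')(Z) = Add(-3, 2) = -1)
Function('w')(m) = Add(5, Mul(-1, m)) (Function('w')(m) = Mul(-1, Add(m, -5)) = Mul(-1, Add(-5, m)) = Add(5, Mul(-1, m)))
l = -1024 (l = Mul(4, Mul(Mul(16, Add(5, Mul(-1, 6))), 16)) = Mul(4, Mul(Mul(16, Add(5, -6)), 16)) = Mul(4, Mul(Mul(16, -1), 16)) = Mul(4, Mul(-16, 16)) = Mul(4, -256) = -1024)
Mul(l, Pow(f, -1)) = Mul(-1024, Pow(-17, -1)) = Mul(-1024, Rational(-1, 17)) = Rational(1024, 17)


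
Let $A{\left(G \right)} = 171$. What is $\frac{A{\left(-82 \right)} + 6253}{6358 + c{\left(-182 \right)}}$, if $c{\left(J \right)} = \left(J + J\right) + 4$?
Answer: $\frac{3212}{2999} \approx 1.071$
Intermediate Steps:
$c{\left(J \right)} = 4 + 2 J$ ($c{\left(J \right)} = 2 J + 4 = 4 + 2 J$)
$\frac{A{\left(-82 \right)} + 6253}{6358 + c{\left(-182 \right)}} = \frac{171 + 6253}{6358 + \left(4 + 2 \left(-182\right)\right)} = \frac{6424}{6358 + \left(4 - 364\right)} = \frac{6424}{6358 - 360} = \frac{6424}{5998} = 6424 \cdot \frac{1}{5998} = \frac{3212}{2999}$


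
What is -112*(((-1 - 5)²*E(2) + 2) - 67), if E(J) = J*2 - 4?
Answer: 7280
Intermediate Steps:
E(J) = -4 + 2*J (E(J) = 2*J - 4 = -4 + 2*J)
-112*(((-1 - 5)²*E(2) + 2) - 67) = -112*(((-1 - 5)²*(-4 + 2*2) + 2) - 67) = -112*(((-6)²*(-4 + 4) + 2) - 67) = -112*((36*0 + 2) - 67) = -112*((0 + 2) - 67) = -112*(2 - 67) = -112*(-65) = 7280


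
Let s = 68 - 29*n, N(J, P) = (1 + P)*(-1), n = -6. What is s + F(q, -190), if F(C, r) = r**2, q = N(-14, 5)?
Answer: 36342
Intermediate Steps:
N(J, P) = -1 - P
q = -6 (q = -1 - 1*5 = -1 - 5 = -6)
s = 242 (s = 68 - 29*(-6) = 68 + 174 = 242)
s + F(q, -190) = 242 + (-190)**2 = 242 + 36100 = 36342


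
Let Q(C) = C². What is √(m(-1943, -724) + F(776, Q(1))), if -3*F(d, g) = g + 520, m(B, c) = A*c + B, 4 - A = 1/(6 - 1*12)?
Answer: 10*I*√462/3 ≈ 71.647*I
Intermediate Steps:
A = 25/6 (A = 4 - 1/(6 - 1*12) = 4 - 1/(6 - 12) = 4 - 1/(-6) = 4 - 1*(-⅙) = 4 + ⅙ = 25/6 ≈ 4.1667)
m(B, c) = B + 25*c/6 (m(B, c) = 25*c/6 + B = B + 25*c/6)
F(d, g) = -520/3 - g/3 (F(d, g) = -(g + 520)/3 = -(520 + g)/3 = -520/3 - g/3)
√(m(-1943, -724) + F(776, Q(1))) = √((-1943 + (25/6)*(-724)) + (-520/3 - ⅓*1²)) = √((-1943 - 9050/3) + (-520/3 - ⅓*1)) = √(-14879/3 + (-520/3 - ⅓)) = √(-14879/3 - 521/3) = √(-15400/3) = 10*I*√462/3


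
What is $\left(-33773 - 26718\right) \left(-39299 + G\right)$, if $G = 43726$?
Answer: $-267793657$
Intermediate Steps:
$\left(-33773 - 26718\right) \left(-39299 + G\right) = \left(-33773 - 26718\right) \left(-39299 + 43726\right) = \left(-60491\right) 4427 = -267793657$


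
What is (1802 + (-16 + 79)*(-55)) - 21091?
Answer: -22754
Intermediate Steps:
(1802 + (-16 + 79)*(-55)) - 21091 = (1802 + 63*(-55)) - 21091 = (1802 - 3465) - 21091 = -1663 - 21091 = -22754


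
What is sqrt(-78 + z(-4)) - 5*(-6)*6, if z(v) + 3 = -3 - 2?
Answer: 180 + I*sqrt(86) ≈ 180.0 + 9.2736*I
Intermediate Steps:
z(v) = -8 (z(v) = -3 + (-3 - 2) = -3 - 5 = -8)
sqrt(-78 + z(-4)) - 5*(-6)*6 = sqrt(-78 - 8) - 5*(-6)*6 = sqrt(-86) + 30*6 = I*sqrt(86) + 180 = 180 + I*sqrt(86)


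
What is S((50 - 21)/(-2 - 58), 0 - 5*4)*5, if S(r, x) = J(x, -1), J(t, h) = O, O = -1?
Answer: -5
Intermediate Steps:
J(t, h) = -1
S(r, x) = -1
S((50 - 21)/(-2 - 58), 0 - 5*4)*5 = -1*5 = -5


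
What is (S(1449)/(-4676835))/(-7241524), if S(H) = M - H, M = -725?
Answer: -1087/16933706448270 ≈ -6.4192e-11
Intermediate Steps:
S(H) = -725 - H
(S(1449)/(-4676835))/(-7241524) = ((-725 - 1*1449)/(-4676835))/(-7241524) = ((-725 - 1449)*(-1/4676835))*(-1/7241524) = -2174*(-1/4676835)*(-1/7241524) = (2174/4676835)*(-1/7241524) = -1087/16933706448270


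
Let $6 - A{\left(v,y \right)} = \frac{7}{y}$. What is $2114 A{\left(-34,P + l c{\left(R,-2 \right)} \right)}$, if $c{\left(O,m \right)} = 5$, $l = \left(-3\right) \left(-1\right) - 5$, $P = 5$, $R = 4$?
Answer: $\frac{78218}{5} \approx 15644.0$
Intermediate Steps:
$l = -2$ ($l = 3 - 5 = -2$)
$A{\left(v,y \right)} = 6 - \frac{7}{y}$
$2114 A{\left(-34,P + l c{\left(R,-2 \right)} \right)} = 2114 \left(6 - \frac{7}{5 - 10}\right) = 2114 \left(6 - \frac{7}{-5}\right) = 2114 \left(6 - - \frac{7}{5}\right) = 2114 \left(6 + \frac{7}{5}\right) = 2114 \cdot \frac{37}{5} = \frac{78218}{5}$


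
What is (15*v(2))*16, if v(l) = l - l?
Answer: 0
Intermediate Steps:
v(l) = 0
(15*v(2))*16 = (15*0)*16 = 0*16 = 0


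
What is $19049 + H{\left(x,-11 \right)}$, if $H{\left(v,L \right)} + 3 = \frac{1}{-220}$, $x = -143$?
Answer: $\frac{4190119}{220} \approx 19046.0$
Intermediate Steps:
$H{\left(v,L \right)} = - \frac{661}{220}$ ($H{\left(v,L \right)} = -3 + \frac{1}{-220} = -3 - \frac{1}{220} = - \frac{661}{220}$)
$19049 + H{\left(x,-11 \right)} = 19049 - \frac{661}{220} = \frac{4190119}{220}$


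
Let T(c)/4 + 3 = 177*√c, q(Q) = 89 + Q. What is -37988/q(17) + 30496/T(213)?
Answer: -10562253448/29472717 + 112454*√213/556089 ≈ -355.42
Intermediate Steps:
T(c) = -12 + 708*√c (T(c) = -12 + 4*(177*√c) = -12 + 708*√c)
-37988/q(17) + 30496/T(213) = -37988/(89 + 17) + 30496/(-12 + 708*√213) = -37988/106 + 30496/(-12 + 708*√213) = -37988*1/106 + 30496/(-12 + 708*√213) = -18994/53 + 30496/(-12 + 708*√213)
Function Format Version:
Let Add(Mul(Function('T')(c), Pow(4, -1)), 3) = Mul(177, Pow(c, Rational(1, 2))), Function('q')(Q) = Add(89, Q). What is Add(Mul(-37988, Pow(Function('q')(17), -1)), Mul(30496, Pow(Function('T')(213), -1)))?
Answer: Add(Rational(-10562253448, 29472717), Mul(Rational(112454, 556089), Pow(213, Rational(1, 2)))) ≈ -355.42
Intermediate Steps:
Function('T')(c) = Add(-12, Mul(708, Pow(c, Rational(1, 2)))) (Function('T')(c) = Add(-12, Mul(4, Mul(177, Pow(c, Rational(1, 2))))) = Add(-12, Mul(708, Pow(c, Rational(1, 2)))))
Add(Mul(-37988, Pow(Function('q')(17), -1)), Mul(30496, Pow(Function('T')(213), -1))) = Add(Mul(-37988, Pow(Add(89, 17), -1)), Mul(30496, Pow(Add(-12, Mul(708, Pow(213, Rational(1, 2)))), -1))) = Add(Mul(-37988, Pow(106, -1)), Mul(30496, Pow(Add(-12, Mul(708, Pow(213, Rational(1, 2)))), -1))) = Add(Mul(-37988, Rational(1, 106)), Mul(30496, Pow(Add(-12, Mul(708, Pow(213, Rational(1, 2)))), -1))) = Add(Rational(-18994, 53), Mul(30496, Pow(Add(-12, Mul(708, Pow(213, Rational(1, 2)))), -1)))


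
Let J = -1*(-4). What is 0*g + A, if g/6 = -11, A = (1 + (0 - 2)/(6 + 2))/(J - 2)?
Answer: 3/8 ≈ 0.37500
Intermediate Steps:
J = 4
A = 3/8 (A = (1 + (0 - 2)/(6 + 2))/(4 - 2) = (1 - 2/8)/2 = (1 - 2*⅛)*(½) = (1 - ¼)*(½) = (¾)*(½) = 3/8 ≈ 0.37500)
g = -66 (g = 6*(-11) = -66)
0*g + A = 0*(-66) + 3/8 = 0 + 3/8 = 3/8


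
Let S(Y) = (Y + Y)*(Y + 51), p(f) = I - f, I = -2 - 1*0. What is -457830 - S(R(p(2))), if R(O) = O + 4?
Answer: -457830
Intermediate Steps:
I = -2 (I = -2 + 0 = -2)
p(f) = -2 - f
R(O) = 4 + O
S(Y) = 2*Y*(51 + Y) (S(Y) = (2*Y)*(51 + Y) = 2*Y*(51 + Y))
-457830 - S(R(p(2))) = -457830 - 2*(4 + (-2 - 1*2))*(51 + (4 + (-2 - 1*2))) = -457830 - 2*(4 + (-2 - 2))*(51 + (4 + (-2 - 2))) = -457830 - 2*(4 - 4)*(51 + (4 - 4)) = -457830 - 2*0*(51 + 0) = -457830 - 2*0*51 = -457830 - 1*0 = -457830 + 0 = -457830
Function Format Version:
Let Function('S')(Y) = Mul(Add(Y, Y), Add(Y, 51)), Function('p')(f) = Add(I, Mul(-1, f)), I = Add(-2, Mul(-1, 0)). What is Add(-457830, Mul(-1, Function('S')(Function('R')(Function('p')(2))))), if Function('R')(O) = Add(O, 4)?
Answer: -457830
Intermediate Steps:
I = -2 (I = Add(-2, 0) = -2)
Function('p')(f) = Add(-2, Mul(-1, f))
Function('R')(O) = Add(4, O)
Function('S')(Y) = Mul(2, Y, Add(51, Y)) (Function('S')(Y) = Mul(Mul(2, Y), Add(51, Y)) = Mul(2, Y, Add(51, Y)))
Add(-457830, Mul(-1, Function('S')(Function('R')(Function('p')(2))))) = Add(-457830, Mul(-1, Mul(2, Add(4, Add(-2, Mul(-1, 2))), Add(51, Add(4, Add(-2, Mul(-1, 2))))))) = Add(-457830, Mul(-1, Mul(2, Add(4, Add(-2, -2)), Add(51, Add(4, Add(-2, -2)))))) = Add(-457830, Mul(-1, Mul(2, Add(4, -4), Add(51, Add(4, -4))))) = Add(-457830, Mul(-1, Mul(2, 0, Add(51, 0)))) = Add(-457830, Mul(-1, Mul(2, 0, 51))) = Add(-457830, Mul(-1, 0)) = Add(-457830, 0) = -457830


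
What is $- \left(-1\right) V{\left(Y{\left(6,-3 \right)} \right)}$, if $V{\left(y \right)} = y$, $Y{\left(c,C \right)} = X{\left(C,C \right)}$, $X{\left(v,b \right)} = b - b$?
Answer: $0$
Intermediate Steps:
$X{\left(v,b \right)} = 0$
$Y{\left(c,C \right)} = 0$
$- \left(-1\right) V{\left(Y{\left(6,-3 \right)} \right)} = - \left(-1\right) 0 = \left(-1\right) 0 = 0$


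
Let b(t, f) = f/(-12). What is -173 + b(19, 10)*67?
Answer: -1373/6 ≈ -228.83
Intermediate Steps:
b(t, f) = -f/12 (b(t, f) = f*(-1/12) = -f/12)
-173 + b(19, 10)*67 = -173 - 1/12*10*67 = -173 - 5/6*67 = -173 - 335/6 = -1373/6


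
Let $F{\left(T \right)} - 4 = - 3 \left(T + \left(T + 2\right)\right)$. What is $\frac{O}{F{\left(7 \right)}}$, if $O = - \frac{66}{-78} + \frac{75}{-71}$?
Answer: $\frac{97}{20306} \approx 0.0047769$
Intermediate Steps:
$F{\left(T \right)} = -2 - 6 T$ ($F{\left(T \right)} = 4 - 3 \left(T + \left(T + 2\right)\right) = 4 - 3 \left(T + \left(2 + T\right)\right) = 4 - 3 \left(2 + 2 T\right) = 4 - \left(6 + 6 T\right) = -2 - 6 T$)
$O = - \frac{194}{923}$ ($O = \left(-66\right) \left(- \frac{1}{78}\right) + 75 \left(- \frac{1}{71}\right) = \frac{11}{13} - \frac{75}{71} = - \frac{194}{923} \approx -0.21018$)
$\frac{O}{F{\left(7 \right)}} = \frac{1}{-2 - 42} \left(- \frac{194}{923}\right) = \frac{1}{-44} \left(- \frac{194}{923}\right) = \left(- \frac{1}{44}\right) \left(- \frac{194}{923}\right) = \frac{97}{20306}$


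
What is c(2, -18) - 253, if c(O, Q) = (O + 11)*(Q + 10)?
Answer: -357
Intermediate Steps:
c(O, Q) = (10 + Q)*(11 + O) (c(O, Q) = (11 + O)*(10 + Q) = (10 + Q)*(11 + O))
c(2, -18) - 253 = (110 + 10*2 + 11*(-18) + 2*(-18)) - 253 = (110 + 20 - 198 - 36) - 253 = -104 - 253 = -357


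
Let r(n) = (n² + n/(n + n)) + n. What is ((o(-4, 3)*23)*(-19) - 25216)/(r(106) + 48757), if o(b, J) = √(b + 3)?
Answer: -50432/120199 - 874*I/120199 ≈ -0.41957 - 0.0072713*I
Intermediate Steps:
o(b, J) = √(3 + b)
r(n) = ½ + n + n² (r(n) = (n² + n/((2*n))) + n = (n² + (1/(2*n))*n) + n = (n² + ½) + n = (½ + n²) + n = ½ + n + n²)
((o(-4, 3)*23)*(-19) - 25216)/(r(106) + 48757) = ((√(3 - 4)*23)*(-19) - 25216)/((½ + 106 + 106²) + 48757) = ((√(-1)*23)*(-19) - 25216)/((½ + 106 + 11236) + 48757) = ((I*23)*(-19) - 25216)/(22685/2 + 48757) = ((23*I)*(-19) - 25216)/(120199/2) = (-437*I - 25216)*(2/120199) = (-25216 - 437*I)*(2/120199) = -50432/120199 - 874*I/120199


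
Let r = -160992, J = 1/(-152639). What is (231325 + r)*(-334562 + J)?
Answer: -3591710018966627/152639 ≈ -2.3531e+10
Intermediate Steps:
J = -1/152639 ≈ -6.5514e-6
(231325 + r)*(-334562 + J) = (231325 - 160992)*(-334562 - 1/152639) = 70333*(-51067209119/152639) = -3591710018966627/152639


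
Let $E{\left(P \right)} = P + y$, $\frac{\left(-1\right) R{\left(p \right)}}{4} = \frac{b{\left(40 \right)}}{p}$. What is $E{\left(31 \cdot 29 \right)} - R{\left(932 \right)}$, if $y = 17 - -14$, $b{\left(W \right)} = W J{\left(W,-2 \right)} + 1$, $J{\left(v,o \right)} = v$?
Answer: $\frac{218291}{233} \approx 936.87$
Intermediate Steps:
$b{\left(W \right)} = 1 + W^{2}$ ($b{\left(W \right)} = W W + 1 = W^{2} + 1 = 1 + W^{2}$)
$y = 31$ ($y = 17 + 14 = 31$)
$R{\left(p \right)} = - \frac{6404}{p}$ ($R{\left(p \right)} = - 4 \frac{1 + 40^{2}}{p} = - 4 \frac{1 + 1600}{p} = - 4 \frac{1601}{p} = - \frac{6404}{p}$)
$E{\left(P \right)} = 31 + P$ ($E{\left(P \right)} = P + 31 = 31 + P$)
$E{\left(31 \cdot 29 \right)} - R{\left(932 \right)} = \left(31 + 31 \cdot 29\right) - - \frac{6404}{932} = \left(31 + 899\right) - \left(-6404\right) \frac{1}{932} = 930 - - \frac{1601}{233} = 930 + \frac{1601}{233} = \frac{218291}{233}$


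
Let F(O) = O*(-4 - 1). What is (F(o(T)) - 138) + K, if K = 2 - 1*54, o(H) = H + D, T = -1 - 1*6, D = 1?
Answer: -160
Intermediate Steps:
T = -7 (T = -1 - 6 = -7)
o(H) = 1 + H (o(H) = H + 1 = 1 + H)
K = -52 (K = 2 - 54 = -52)
F(O) = -5*O (F(O) = O*(-5) = -5*O)
(F(o(T)) - 138) + K = (-5*(1 - 7) - 138) - 52 = (-5*(-6) - 138) - 52 = (30 - 138) - 52 = -108 - 52 = -160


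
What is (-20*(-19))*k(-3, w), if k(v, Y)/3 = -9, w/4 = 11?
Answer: -10260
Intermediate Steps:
w = 44 (w = 4*11 = 44)
k(v, Y) = -27 (k(v, Y) = 3*(-9) = -27)
(-20*(-19))*k(-3, w) = -20*(-19)*(-27) = 380*(-27) = -10260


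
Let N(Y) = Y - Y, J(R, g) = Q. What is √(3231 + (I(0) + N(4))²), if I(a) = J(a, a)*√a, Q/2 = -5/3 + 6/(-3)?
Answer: 3*√359 ≈ 56.842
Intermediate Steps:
Q = -22/3 (Q = 2*(-5/3 + 6/(-3)) = 2*(-5*⅓ + 6*(-⅓)) = 2*(-5/3 - 2) = 2*(-11/3) = -22/3 ≈ -7.3333)
J(R, g) = -22/3
I(a) = -22*√a/3
N(Y) = 0
√(3231 + (I(0) + N(4))²) = √(3231 + (-22*√0/3 + 0)²) = √(3231 + (-22/3*0 + 0)²) = √(3231 + (0 + 0)²) = √(3231 + 0²) = √(3231 + 0) = √3231 = 3*√359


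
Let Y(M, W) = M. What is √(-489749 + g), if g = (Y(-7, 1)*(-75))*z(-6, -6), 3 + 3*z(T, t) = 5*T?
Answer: 2*I*√123881 ≈ 703.93*I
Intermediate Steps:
z(T, t) = -1 + 5*T/3 (z(T, t) = -1 + (5*T)/3 = -1 + 5*T/3)
g = -5775 (g = (-7*(-75))*(-1 + (5/3)*(-6)) = 525*(-1 - 10) = 525*(-11) = -5775)
√(-489749 + g) = √(-489749 - 5775) = √(-495524) = 2*I*√123881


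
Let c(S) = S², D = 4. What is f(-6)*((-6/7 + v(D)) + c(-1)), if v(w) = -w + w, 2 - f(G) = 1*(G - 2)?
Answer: 10/7 ≈ 1.4286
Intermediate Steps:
f(G) = 4 - G (f(G) = 2 - (G - 2) = 2 - (-2 + G) = 2 + (2 - G) = 4 - G)
v(w) = 0
f(-6)*((-6/7 + v(D)) + c(-1)) = (4 - 1*(-6))*((-6/7 + 0) + (-1)²) = (4 + 6)*((-6*⅐ + 0) + 1) = 10*((-6/7 + 0) + 1) = 10*(-6/7 + 1) = 10*(⅐) = 10/7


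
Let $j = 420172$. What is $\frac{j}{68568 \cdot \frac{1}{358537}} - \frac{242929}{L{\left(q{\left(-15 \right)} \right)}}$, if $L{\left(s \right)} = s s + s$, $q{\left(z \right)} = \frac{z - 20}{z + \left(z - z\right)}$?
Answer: $\frac{649711886527}{299985} \approx 2.1658 \cdot 10^{6}$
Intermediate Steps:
$q{\left(z \right)} = \frac{-20 + z}{z}$ ($q{\left(z \right)} = \frac{-20 + z}{z + 0} = \frac{-20 + z}{z}$)
$L{\left(s \right)} = s + s^{2}$ ($L{\left(s \right)} = s^{2} + s = s + s^{2}$)
$\frac{j}{68568 \cdot \frac{1}{358537}} - \frac{242929}{L{\left(q{\left(-15 \right)} \right)}} = \frac{420172}{68568 \cdot \frac{1}{358537}} - \frac{242929}{\frac{-20 - 15}{-15} \left(1 + \frac{-20 - 15}{-15}\right)} = \frac{420172}{68568 \cdot \frac{1}{358537}} - \frac{242929}{\left(- \frac{1}{15}\right) \left(-35\right) \left(1 - - \frac{7}{3}\right)} = \frac{420172}{\frac{68568}{358537}} - \frac{242929}{\frac{7}{3} \left(1 + \frac{7}{3}\right)} = 420172 \cdot \frac{358537}{68568} - \frac{242929}{\frac{7}{3} \cdot \frac{10}{3}} = \frac{37661802091}{17142} - \frac{242929}{\frac{70}{9}} = \frac{37661802091}{17142} - \frac{2186361}{70} = \frac{649711886527}{299985}$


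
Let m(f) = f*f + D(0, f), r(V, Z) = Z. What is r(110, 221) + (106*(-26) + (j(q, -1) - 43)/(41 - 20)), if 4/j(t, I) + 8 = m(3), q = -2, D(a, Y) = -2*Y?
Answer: -88798/35 ≈ -2537.1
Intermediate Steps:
m(f) = f² - 2*f (m(f) = f*f - 2*f = f² - 2*f)
j(t, I) = -⅘ (j(t, I) = 4/(-8 + 3*(-2 + 3)) = 4/(-8 + 3*1) = 4/(-8 + 3) = 4/(-5) = 4*(-⅕) = -⅘)
r(110, 221) + (106*(-26) + (j(q, -1) - 43)/(41 - 20)) = 221 + (106*(-26) + (-⅘ - 43)/(41 - 20)) = 221 + (-2756 - 219/5/21) = 221 + (-2756 - 219/5*1/21) = 221 + (-2756 - 73/35) = 221 - 96533/35 = -88798/35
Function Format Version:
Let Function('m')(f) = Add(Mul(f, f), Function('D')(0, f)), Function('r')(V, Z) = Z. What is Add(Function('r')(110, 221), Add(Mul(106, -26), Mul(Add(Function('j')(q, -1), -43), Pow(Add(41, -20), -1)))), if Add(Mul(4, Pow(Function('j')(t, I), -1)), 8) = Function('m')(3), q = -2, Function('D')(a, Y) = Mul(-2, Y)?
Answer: Rational(-88798, 35) ≈ -2537.1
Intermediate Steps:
Function('m')(f) = Add(Pow(f, 2), Mul(-2, f)) (Function('m')(f) = Add(Mul(f, f), Mul(-2, f)) = Add(Pow(f, 2), Mul(-2, f)))
Function('j')(t, I) = Rational(-4, 5) (Function('j')(t, I) = Mul(4, Pow(Add(-8, Mul(3, Add(-2, 3))), -1)) = Mul(4, Pow(Add(-8, Mul(3, 1)), -1)) = Mul(4, Pow(Add(-8, 3), -1)) = Mul(4, Pow(-5, -1)) = Mul(4, Rational(-1, 5)) = Rational(-4, 5))
Add(Function('r')(110, 221), Add(Mul(106, -26), Mul(Add(Function('j')(q, -1), -43), Pow(Add(41, -20), -1)))) = Add(221, Add(Mul(106, -26), Mul(Add(Rational(-4, 5), -43), Pow(Add(41, -20), -1)))) = Add(221, Add(-2756, Mul(Rational(-219, 5), Pow(21, -1)))) = Add(221, Add(-2756, Mul(Rational(-219, 5), Rational(1, 21)))) = Add(221, Add(-2756, Rational(-73, 35))) = Add(221, Rational(-96533, 35)) = Rational(-88798, 35)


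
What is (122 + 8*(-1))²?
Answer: 12996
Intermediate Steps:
(122 + 8*(-1))² = (122 - 8)² = 114² = 12996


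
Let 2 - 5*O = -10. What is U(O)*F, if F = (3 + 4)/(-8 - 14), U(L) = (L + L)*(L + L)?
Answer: -2016/275 ≈ -7.3309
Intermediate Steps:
O = 12/5 (O = ⅖ - ⅕*(-10) = ⅖ + 2 = 12/5 ≈ 2.4000)
U(L) = 4*L² (U(L) = (2*L)*(2*L) = 4*L²)
F = -7/22 (F = 7/(-22) = 7*(-1/22) = -7/22 ≈ -0.31818)
U(O)*F = (4*(12/5)²)*(-7/22) = (4*(144/25))*(-7/22) = (576/25)*(-7/22) = -2016/275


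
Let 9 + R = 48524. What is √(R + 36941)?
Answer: 28*√109 ≈ 292.33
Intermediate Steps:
R = 48515 (R = -9 + 48524 = 48515)
√(R + 36941) = √(48515 + 36941) = √85456 = 28*√109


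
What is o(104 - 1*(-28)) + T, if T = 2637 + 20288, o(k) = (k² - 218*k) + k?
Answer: 11705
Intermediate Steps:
o(k) = k² - 217*k
T = 22925
o(104 - 1*(-28)) + T = (104 - 1*(-28))*(-217 + (104 - 1*(-28))) + 22925 = (104 + 28)*(-217 + (104 + 28)) + 22925 = 132*(-217 + 132) + 22925 = 132*(-85) + 22925 = -11220 + 22925 = 11705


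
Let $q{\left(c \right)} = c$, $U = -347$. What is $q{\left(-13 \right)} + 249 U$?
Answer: $-86416$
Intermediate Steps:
$q{\left(-13 \right)} + 249 U = -13 + 249 \left(-347\right) = -13 - 86403 = -86416$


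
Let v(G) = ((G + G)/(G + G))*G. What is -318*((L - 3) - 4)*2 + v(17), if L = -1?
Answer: 5105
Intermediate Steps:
v(G) = G (v(G) = ((2*G)/((2*G)))*G = ((2*G)*(1/(2*G)))*G = 1*G = G)
-318*((L - 3) - 4)*2 + v(17) = -318*((-1 - 3) - 4)*2 + 17 = -318*(-4 - 4)*2 + 17 = -(-2544)*2 + 17 = -318*(-16) + 17 = 5088 + 17 = 5105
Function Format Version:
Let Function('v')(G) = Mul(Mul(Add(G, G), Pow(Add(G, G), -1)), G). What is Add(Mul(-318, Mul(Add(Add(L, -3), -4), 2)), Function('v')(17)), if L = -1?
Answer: 5105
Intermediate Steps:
Function('v')(G) = G (Function('v')(G) = Mul(Mul(Mul(2, G), Pow(Mul(2, G), -1)), G) = Mul(Mul(Mul(2, G), Mul(Rational(1, 2), Pow(G, -1))), G) = Mul(1, G) = G)
Add(Mul(-318, Mul(Add(Add(L, -3), -4), 2)), Function('v')(17)) = Add(Mul(-318, Mul(Add(Add(-1, -3), -4), 2)), 17) = Add(Mul(-318, Mul(Add(-4, -4), 2)), 17) = Add(Mul(-318, Mul(-8, 2)), 17) = Add(Mul(-318, -16), 17) = Add(5088, 17) = 5105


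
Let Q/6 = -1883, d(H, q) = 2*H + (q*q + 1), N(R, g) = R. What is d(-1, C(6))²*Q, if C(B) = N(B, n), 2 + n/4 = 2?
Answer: -13840050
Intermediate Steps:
n = 0 (n = -8 + 4*2 = -8 + 8 = 0)
C(B) = B
d(H, q) = 1 + q² + 2*H (d(H, q) = 2*H + (q² + 1) = 2*H + (1 + q²) = 1 + q² + 2*H)
Q = -11298 (Q = 6*(-1883) = -11298)
d(-1, C(6))²*Q = (1 + 6² + 2*(-1))²*(-11298) = (1 + 36 - 2)²*(-11298) = 35²*(-11298) = 1225*(-11298) = -13840050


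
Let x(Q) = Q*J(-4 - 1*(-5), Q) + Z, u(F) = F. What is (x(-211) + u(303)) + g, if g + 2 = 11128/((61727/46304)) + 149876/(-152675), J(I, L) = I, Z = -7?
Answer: 79441941180923/9424169725 ≈ 8429.6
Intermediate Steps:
x(Q) = -7 + Q (x(Q) = Q*(-4 - 1*(-5)) - 7 = Q*(-4 + 5) - 7 = Q*1 - 7 = Q - 7 = -7 + Q)
g = 78640886754298/9424169725 (g = -2 + (11128/((61727/46304)) + 149876/(-152675)) = -2 + (11128/((61727*(1/46304))) + 149876*(-1/152675)) = -2 + (11128/(61727/46304) - 149876/152675) = -2 + (11128*(46304/61727) - 149876/152675) = -2 + (515270912/61727 - 149876/152675) = -2 + 78659735093748/9424169725 = 78640886754298/9424169725 ≈ 8344.6)
(x(-211) + u(303)) + g = ((-7 - 211) + 303) + 78640886754298/9424169725 = (-218 + 303) + 78640886754298/9424169725 = 85 + 78640886754298/9424169725 = 79441941180923/9424169725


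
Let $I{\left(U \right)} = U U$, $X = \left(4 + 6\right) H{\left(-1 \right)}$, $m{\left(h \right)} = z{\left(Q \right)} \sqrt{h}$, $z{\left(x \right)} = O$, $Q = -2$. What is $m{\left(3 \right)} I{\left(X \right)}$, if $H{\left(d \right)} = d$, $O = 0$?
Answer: $0$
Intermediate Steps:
$z{\left(x \right)} = 0$
$m{\left(h \right)} = 0$ ($m{\left(h \right)} = 0 \sqrt{h} = 0$)
$X = -10$ ($X = \left(4 + 6\right) \left(-1\right) = 10 \left(-1\right) = -10$)
$I{\left(U \right)} = U^{2}$
$m{\left(3 \right)} I{\left(X \right)} = 0 \left(-10\right)^{2} = 0 \cdot 100 = 0$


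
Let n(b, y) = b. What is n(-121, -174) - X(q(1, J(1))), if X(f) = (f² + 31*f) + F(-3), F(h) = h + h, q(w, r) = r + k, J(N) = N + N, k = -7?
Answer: 15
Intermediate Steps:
J(N) = 2*N
q(w, r) = -7 + r (q(w, r) = r - 7 = -7 + r)
F(h) = 2*h
X(f) = -6 + f² + 31*f (X(f) = (f² + 31*f) + 2*(-3) = (f² + 31*f) - 6 = -6 + f² + 31*f)
n(-121, -174) - X(q(1, J(1))) = -121 - (-6 + (-7 + 2*1)² + 31*(-7 + 2*1)) = -121 - (-6 + (-7 + 2)² + 31*(-7 + 2)) = -121 - (-6 + (-5)² + 31*(-5)) = -121 - (-6 + 25 - 155) = -121 - 1*(-136) = -121 + 136 = 15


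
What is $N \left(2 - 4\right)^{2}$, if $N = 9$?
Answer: $36$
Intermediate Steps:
$N \left(2 - 4\right)^{2} = 9 \left(2 - 4\right)^{2} = 9 \left(-2\right)^{2} = 9 \cdot 4 = 36$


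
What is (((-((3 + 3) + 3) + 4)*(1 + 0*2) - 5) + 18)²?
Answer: 64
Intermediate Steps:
(((-((3 + 3) + 3) + 4)*(1 + 0*2) - 5) + 18)² = (((-(6 + 3) + 4)*(1 + 0) - 5) + 18)² = (((-1*9 + 4)*1 - 5) + 18)² = (((-9 + 4)*1 - 5) + 18)² = ((-5*1 - 5) + 18)² = ((-5 - 5) + 18)² = (-10 + 18)² = 8² = 64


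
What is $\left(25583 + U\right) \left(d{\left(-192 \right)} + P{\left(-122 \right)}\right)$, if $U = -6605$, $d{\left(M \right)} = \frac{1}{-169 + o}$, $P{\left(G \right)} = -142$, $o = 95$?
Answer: $- \frac{99719901}{37} \approx -2.6951 \cdot 10^{6}$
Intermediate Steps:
$d{\left(M \right)} = - \frac{1}{74}$ ($d{\left(M \right)} = \frac{1}{-169 + 95} = \frac{1}{-74} = - \frac{1}{74}$)
$\left(25583 + U\right) \left(d{\left(-192 \right)} + P{\left(-122 \right)}\right) = \left(25583 - 6605\right) \left(- \frac{1}{74} - 142\right) = 18978 \left(- \frac{10509}{74}\right) = - \frac{99719901}{37}$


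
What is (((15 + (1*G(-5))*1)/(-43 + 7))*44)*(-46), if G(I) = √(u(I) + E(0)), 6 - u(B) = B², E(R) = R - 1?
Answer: 2530/3 + 1012*I*√5/9 ≈ 843.33 + 251.43*I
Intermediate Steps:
E(R) = -1 + R
u(B) = 6 - B²
G(I) = √(5 - I²) (G(I) = √((6 - I²) + (-1 + 0)) = √((6 - I²) - 1) = √(5 - I²))
(((15 + (1*G(-5))*1)/(-43 + 7))*44)*(-46) = (((15 + (1*√(5 - 1*(-5)²))*1)/(-43 + 7))*44)*(-46) = (((15 + (1*√(5 - 1*25))*1)/(-36))*44)*(-46) = (((15 + (1*√(5 - 25))*1)*(-1/36))*44)*(-46) = (((15 + (1*√(-20))*1)*(-1/36))*44)*(-46) = (((15 + (1*(2*I*√5))*1)*(-1/36))*44)*(-46) = (((15 + (2*I*√5)*1)*(-1/36))*44)*(-46) = (((15 + 2*I*√5)*(-1/36))*44)*(-46) = ((-5/12 - I*√5/18)*44)*(-46) = (-55/3 - 22*I*√5/9)*(-46) = 2530/3 + 1012*I*√5/9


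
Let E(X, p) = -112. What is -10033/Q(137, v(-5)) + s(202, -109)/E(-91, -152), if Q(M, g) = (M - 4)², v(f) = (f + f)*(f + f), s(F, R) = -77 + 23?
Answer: -12035/141512 ≈ -0.085046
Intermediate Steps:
s(F, R) = -54
v(f) = 4*f² (v(f) = (2*f)*(2*f) = 4*f²)
Q(M, g) = (-4 + M)²
-10033/Q(137, v(-5)) + s(202, -109)/E(-91, -152) = -10033/(-4 + 137)² - 54/(-112) = -10033/(133²) - 54*(-1/112) = -10033/17689 + 27/56 = -12035/141512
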